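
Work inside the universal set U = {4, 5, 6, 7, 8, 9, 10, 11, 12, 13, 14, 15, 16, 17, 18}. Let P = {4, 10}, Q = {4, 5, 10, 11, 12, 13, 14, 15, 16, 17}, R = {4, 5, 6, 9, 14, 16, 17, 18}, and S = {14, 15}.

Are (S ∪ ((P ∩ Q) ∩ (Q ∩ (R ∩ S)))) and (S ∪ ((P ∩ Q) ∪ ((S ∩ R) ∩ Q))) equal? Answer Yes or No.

No

P ∩ Q = {4, 10}
R ∩ S = {14}
Q ∩ (R ∩ S) = {14}
(P ∩ Q) ∩ (Q ∩ (R ∩ S)) = {}
S ∪ ((P ∩ Q) ∩ (Q ∩ (R ∩ S))) = {14, 15}
S ∩ R = {14}
(S ∩ R) ∩ Q = {14}
(P ∩ Q) ∪ ((S ∩ R) ∩ Q) = {4, 10, 14}
S ∪ ((P ∩ Q) ∪ ((S ∩ R) ∩ Q)) = {4, 10, 14, 15}
4 ∈ S ∪ ((P ∩ Q) ∪ ((S ∩ R) ∩ Q)) but 4 ∉ S ∪ ((P ∩ Q) ∩ (Q ∩ (R ∩ S))), so they differ.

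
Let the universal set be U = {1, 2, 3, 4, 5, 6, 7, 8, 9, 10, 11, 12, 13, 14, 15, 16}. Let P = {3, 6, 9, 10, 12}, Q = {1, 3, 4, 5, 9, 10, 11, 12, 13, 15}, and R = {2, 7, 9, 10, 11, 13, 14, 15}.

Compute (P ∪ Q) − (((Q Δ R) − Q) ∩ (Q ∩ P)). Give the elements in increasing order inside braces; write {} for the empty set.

P ∪ Q = {1, 3, 4, 5, 6, 9, 10, 11, 12, 13, 15}
Q Δ R = {1, 2, 3, 4, 5, 7, 12, 14}
(Q Δ R) − Q = {2, 7, 14}
Q ∩ P = {3, 9, 10, 12}
((Q Δ R) − Q) ∩ (Q ∩ P) = {}
(P ∪ Q) − (((Q Δ R) − Q) ∩ (Q ∩ P)) = {1, 3, 4, 5, 6, 9, 10, 11, 12, 13, 15}

{1, 3, 4, 5, 6, 9, 10, 11, 12, 13, 15}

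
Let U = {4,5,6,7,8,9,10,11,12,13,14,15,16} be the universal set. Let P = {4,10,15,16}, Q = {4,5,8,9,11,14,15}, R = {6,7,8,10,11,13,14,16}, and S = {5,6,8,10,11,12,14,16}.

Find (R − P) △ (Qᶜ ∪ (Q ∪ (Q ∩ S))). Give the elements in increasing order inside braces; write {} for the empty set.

R − P = {6,7,8,11,13,14}
Qᶜ = {6,7,10,12,13,16}
Q ∩ S = {5,8,11,14}
Q ∪ (Q ∩ S) = {4,5,8,9,11,14,15}
Qᶜ ∪ (Q ∪ (Q ∩ S)) = {4,5,6,7,8,9,10,11,12,13,14,15,16}
(R − P) △ (Qᶜ ∪ (Q ∪ (Q ∩ S))) = {4,5,9,10,12,15,16}

{4,5,9,10,12,15,16}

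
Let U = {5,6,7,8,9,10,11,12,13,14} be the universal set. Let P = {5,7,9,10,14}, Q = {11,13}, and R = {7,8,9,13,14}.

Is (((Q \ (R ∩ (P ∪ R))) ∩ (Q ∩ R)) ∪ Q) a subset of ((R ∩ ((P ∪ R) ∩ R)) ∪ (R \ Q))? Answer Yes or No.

P ∪ R = {5,7,8,9,10,13,14}
R ∩ (P ∪ R) = {7,8,9,13,14}
Q \ (R ∩ (P ∪ R)) = {11}
Q ∩ R = {13}
(Q \ (R ∩ (P ∪ R))) ∩ (Q ∩ R) = {}
((Q \ (R ∩ (P ∪ R))) ∩ (Q ∩ R)) ∪ Q = {11,13}
(P ∪ R) ∩ R = {7,8,9,13,14}
R ∩ ((P ∪ R) ∩ R) = {7,8,9,13,14}
R \ Q = {7,8,9,14}
(R ∩ ((P ∪ R) ∩ R)) ∪ (R \ Q) = {7,8,9,13,14}
11 ∈ ((Q \ (R ∩ (P ∪ R))) ∩ (Q ∩ R)) ∪ Q but 11 ∉ (R ∩ ((P ∪ R) ∩ R)) ∪ (R \ Q), so the inclusion fails.

No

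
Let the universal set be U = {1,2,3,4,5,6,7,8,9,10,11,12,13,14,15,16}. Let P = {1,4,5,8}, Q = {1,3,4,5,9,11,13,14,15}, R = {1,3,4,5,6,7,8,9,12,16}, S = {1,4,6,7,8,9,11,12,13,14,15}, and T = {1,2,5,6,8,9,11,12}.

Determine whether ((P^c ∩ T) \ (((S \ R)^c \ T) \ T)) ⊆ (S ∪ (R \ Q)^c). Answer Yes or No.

P^c = {2,3,6,7,9,10,11,12,13,14,15,16}
P^c ∩ T = {2,6,9,11,12}
S \ R = {11,13,14,15}
(S \ R)^c = {1,2,3,4,5,6,7,8,9,10,12,16}
(S \ R)^c \ T = {3,4,7,10,16}
((S \ R)^c \ T) \ T = {3,4,7,10,16}
(P^c ∩ T) \ (((S \ R)^c \ T) \ T) = {2,6,9,11,12}
R \ Q = {6,7,8,12,16}
(R \ Q)^c = {1,2,3,4,5,9,10,11,13,14,15}
S ∪ (R \ Q)^c = {1,2,3,4,5,6,7,8,9,10,11,12,13,14,15}
Every element of {2,6,9,11,12} is in {1,2,3,4,5,6,7,8,9,10,11,12,13,14,15}, so (P^c ∩ T) \ (((S \ R)^c \ T) \ T) ⊆ S ∪ (R \ Q)^c.

Yes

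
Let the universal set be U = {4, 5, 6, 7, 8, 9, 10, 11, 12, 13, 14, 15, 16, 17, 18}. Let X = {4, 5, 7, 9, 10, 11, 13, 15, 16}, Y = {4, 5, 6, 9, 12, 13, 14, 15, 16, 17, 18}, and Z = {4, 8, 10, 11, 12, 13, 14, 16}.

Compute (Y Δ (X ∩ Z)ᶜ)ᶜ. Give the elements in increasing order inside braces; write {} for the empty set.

{5, 6, 9, 10, 11, 12, 14, 15, 17, 18}

X ∩ Z = {4, 10, 11, 13, 16}
(X ∩ Z)ᶜ = {5, 6, 7, 8, 9, 12, 14, 15, 17, 18}
Y Δ (X ∩ Z)ᶜ = {4, 7, 8, 13, 16}
(Y Δ (X ∩ Z)ᶜ)ᶜ = {5, 6, 9, 10, 11, 12, 14, 15, 17, 18}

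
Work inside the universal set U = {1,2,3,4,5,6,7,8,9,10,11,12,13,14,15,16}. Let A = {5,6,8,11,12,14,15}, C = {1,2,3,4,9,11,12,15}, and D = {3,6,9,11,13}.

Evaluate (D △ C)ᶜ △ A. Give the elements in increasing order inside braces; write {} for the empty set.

{3,6,7,9,10,12,15,16}

D △ C = {1,2,4,6,12,13,15}
(D △ C)ᶜ = {3,5,7,8,9,10,11,14,16}
(D △ C)ᶜ △ A = {3,6,7,9,10,12,15,16}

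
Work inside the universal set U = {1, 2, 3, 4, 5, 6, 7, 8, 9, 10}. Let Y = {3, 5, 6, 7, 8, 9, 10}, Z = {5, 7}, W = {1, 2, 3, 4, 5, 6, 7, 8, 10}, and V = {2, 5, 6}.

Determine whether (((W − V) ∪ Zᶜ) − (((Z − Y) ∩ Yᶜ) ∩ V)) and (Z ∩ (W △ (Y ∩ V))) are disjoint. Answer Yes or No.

No

W − V = {1, 3, 4, 7, 8, 10}
Zᶜ = {1, 2, 3, 4, 6, 8, 9, 10}
(W − V) ∪ Zᶜ = {1, 2, 3, 4, 6, 7, 8, 9, 10}
Z − Y = {}
Yᶜ = {1, 2, 4}
(Z − Y) ∩ Yᶜ = {}
((Z − Y) ∩ Yᶜ) ∩ V = {}
((W − V) ∪ Zᶜ) − (((Z − Y) ∩ Yᶜ) ∩ V) = {1, 2, 3, 4, 6, 7, 8, 9, 10}
Y ∩ V = {5, 6}
W △ (Y ∩ V) = {1, 2, 3, 4, 7, 8, 10}
Z ∩ (W △ (Y ∩ V)) = {7}
7 lies in both, so they are not disjoint.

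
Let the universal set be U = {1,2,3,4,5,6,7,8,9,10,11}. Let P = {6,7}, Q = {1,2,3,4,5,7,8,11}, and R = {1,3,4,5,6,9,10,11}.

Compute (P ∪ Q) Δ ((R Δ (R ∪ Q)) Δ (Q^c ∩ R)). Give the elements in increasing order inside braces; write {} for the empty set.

{1,3,4,5,9,10,11}

P ∪ Q = {1,2,3,4,5,6,7,8,11}
R ∪ Q = {1,2,3,4,5,6,7,8,9,10,11}
R Δ (R ∪ Q) = {2,7,8}
Q^c = {6,9,10}
Q^c ∩ R = {6,9,10}
(R Δ (R ∪ Q)) Δ (Q^c ∩ R) = {2,6,7,8,9,10}
(P ∪ Q) Δ ((R Δ (R ∪ Q)) Δ (Q^c ∩ R)) = {1,3,4,5,9,10,11}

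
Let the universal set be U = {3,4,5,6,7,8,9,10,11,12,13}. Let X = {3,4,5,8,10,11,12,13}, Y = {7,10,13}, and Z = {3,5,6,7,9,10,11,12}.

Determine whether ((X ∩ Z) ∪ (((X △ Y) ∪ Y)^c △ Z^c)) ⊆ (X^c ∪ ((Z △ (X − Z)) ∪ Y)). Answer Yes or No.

X ∩ Z = {3,5,10,11,12}
X △ Y = {3,4,5,7,8,11,12}
(X △ Y) ∪ Y = {3,4,5,7,8,10,11,12,13}
((X △ Y) ∪ Y)^c = {6,9}
Z^c = {4,8,13}
((X △ Y) ∪ Y)^c △ Z^c = {4,6,8,9,13}
(X ∩ Z) ∪ (((X △ Y) ∪ Y)^c △ Z^c) = {3,4,5,6,8,9,10,11,12,13}
X^c = {6,7,9}
X − Z = {4,8,13}
Z △ (X − Z) = {3,4,5,6,7,8,9,10,11,12,13}
(Z △ (X − Z)) ∪ Y = {3,4,5,6,7,8,9,10,11,12,13}
X^c ∪ ((Z △ (X − Z)) ∪ Y) = {3,4,5,6,7,8,9,10,11,12,13}
Every element of {3,4,5,6,8,9,10,11,12,13} is in {3,4,5,6,7,8,9,10,11,12,13}, so (X ∩ Z) ∪ (((X △ Y) ∪ Y)^c △ Z^c) ⊆ X^c ∪ ((Z △ (X − Z)) ∪ Y).

Yes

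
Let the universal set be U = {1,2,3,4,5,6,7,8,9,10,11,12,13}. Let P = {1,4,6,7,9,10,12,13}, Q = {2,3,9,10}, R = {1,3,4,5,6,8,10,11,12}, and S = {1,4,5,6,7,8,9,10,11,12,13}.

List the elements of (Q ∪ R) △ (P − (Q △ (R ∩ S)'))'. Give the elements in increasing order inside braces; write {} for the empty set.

Q ∪ R = {1,2,3,4,5,6,8,9,10,11,12}
R ∩ S = {1,4,5,6,8,10,11,12}
(R ∩ S)' = {2,3,7,9,13}
Q △ (R ∩ S)' = {7,10,13}
P − (Q △ (R ∩ S)') = {1,4,6,9,12}
(P − (Q △ (R ∩ S)'))' = {2,3,5,7,8,10,11,13}
(Q ∪ R) △ (P − (Q △ (R ∩ S)'))' = {1,4,6,7,9,12,13}

{1,4,6,7,9,12,13}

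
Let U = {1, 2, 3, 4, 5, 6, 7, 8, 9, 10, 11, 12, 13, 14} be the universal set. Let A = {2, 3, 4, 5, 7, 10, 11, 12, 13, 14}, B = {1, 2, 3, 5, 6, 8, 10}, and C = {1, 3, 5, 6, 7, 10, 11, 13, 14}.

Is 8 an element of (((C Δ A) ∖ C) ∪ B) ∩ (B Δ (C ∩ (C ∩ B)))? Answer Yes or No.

8 ∉ C and 8 ∉ A, so 8 ∉ C Δ A
8 ∉ (C Δ A) and 8 ∉ C, so 8 ∉ (C Δ A) ∖ C
8 ∉ ((C Δ A) ∖ C) and 8 ∈ B, so 8 ∈ ((C Δ A) ∖ C) ∪ B
8 ∉ C and 8 ∈ B, so 8 ∉ C ∩ B
8 ∉ C and 8 ∉ (C ∩ B), so 8 ∉ C ∩ (C ∩ B)
8 ∈ B and 8 ∉ (C ∩ (C ∩ B)), so 8 ∈ B Δ (C ∩ (C ∩ B))
8 ∈ (((C Δ A) ∖ C) ∪ B) and 8 ∈ (B Δ (C ∩ (C ∩ B))), so 8 ∈ (((C Δ A) ∖ C) ∪ B) ∩ (B Δ (C ∩ (C ∩ B)))

Yes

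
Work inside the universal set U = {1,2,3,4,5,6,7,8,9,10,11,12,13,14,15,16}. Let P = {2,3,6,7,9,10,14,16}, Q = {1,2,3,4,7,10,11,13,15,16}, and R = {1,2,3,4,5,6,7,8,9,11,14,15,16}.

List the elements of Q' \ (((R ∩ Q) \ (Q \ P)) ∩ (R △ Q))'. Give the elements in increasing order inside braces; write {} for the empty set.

{}

Q' = {5,6,8,9,12,14}
R ∩ Q = {1,2,3,4,7,11,15,16}
Q \ P = {1,4,11,13,15}
(R ∩ Q) \ (Q \ P) = {2,3,7,16}
R △ Q = {5,6,8,9,10,13,14}
((R ∩ Q) \ (Q \ P)) ∩ (R △ Q) = {}
(((R ∩ Q) \ (Q \ P)) ∩ (R △ Q))' = {1,2,3,4,5,6,7,8,9,10,11,12,13,14,15,16}
Q' \ (((R ∩ Q) \ (Q \ P)) ∩ (R △ Q))' = {}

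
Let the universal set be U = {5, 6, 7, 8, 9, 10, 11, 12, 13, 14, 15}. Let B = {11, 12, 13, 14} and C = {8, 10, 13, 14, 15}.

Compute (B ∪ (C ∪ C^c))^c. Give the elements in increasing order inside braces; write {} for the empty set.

{}

C^c = {5, 6, 7, 9, 11, 12}
C ∪ C^c = {5, 6, 7, 8, 9, 10, 11, 12, 13, 14, 15}
B ∪ (C ∪ C^c) = {5, 6, 7, 8, 9, 10, 11, 12, 13, 14, 15}
(B ∪ (C ∪ C^c))^c = {}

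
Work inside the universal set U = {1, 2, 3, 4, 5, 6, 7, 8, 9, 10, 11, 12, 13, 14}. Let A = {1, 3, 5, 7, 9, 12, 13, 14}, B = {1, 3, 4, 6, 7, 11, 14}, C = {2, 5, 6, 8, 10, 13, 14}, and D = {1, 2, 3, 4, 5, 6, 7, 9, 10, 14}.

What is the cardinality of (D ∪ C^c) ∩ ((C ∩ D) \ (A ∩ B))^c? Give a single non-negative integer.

8

C^c = {1, 3, 4, 7, 9, 11, 12}
D ∪ C^c = {1, 2, 3, 4, 5, 6, 7, 9, 10, 11, 12, 14}
C ∩ D = {2, 5, 6, 10, 14}
A ∩ B = {1, 3, 7, 14}
(C ∩ D) \ (A ∩ B) = {2, 5, 6, 10}
((C ∩ D) \ (A ∩ B))^c = {1, 3, 4, 7, 8, 9, 11, 12, 13, 14}
(D ∪ C^c) ∩ ((C ∩ D) \ (A ∩ B))^c = {1, 3, 4, 7, 9, 11, 12, 14}
|(D ∪ C^c) ∩ ((C ∩ D) \ (A ∩ B))^c| = 8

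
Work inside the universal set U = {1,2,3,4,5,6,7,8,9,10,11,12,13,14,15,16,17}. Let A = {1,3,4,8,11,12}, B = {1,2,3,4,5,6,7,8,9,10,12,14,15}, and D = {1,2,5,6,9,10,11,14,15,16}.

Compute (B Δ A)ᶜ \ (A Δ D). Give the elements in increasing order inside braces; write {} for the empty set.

B Δ A = {2,5,6,7,9,10,11,14,15}
(B Δ A)ᶜ = {1,3,4,8,12,13,16,17}
A Δ D = {2,3,4,5,6,8,9,10,12,14,15,16}
(B Δ A)ᶜ \ (A Δ D) = {1,13,17}

{1,13,17}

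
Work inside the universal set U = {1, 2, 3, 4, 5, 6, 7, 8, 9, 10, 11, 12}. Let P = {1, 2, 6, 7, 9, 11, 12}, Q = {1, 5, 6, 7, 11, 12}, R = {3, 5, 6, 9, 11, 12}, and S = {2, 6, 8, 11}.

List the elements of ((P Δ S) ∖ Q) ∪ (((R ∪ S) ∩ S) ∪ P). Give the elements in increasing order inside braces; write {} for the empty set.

{1, 2, 6, 7, 8, 9, 11, 12}

P Δ S = {1, 7, 8, 9, 12}
(P Δ S) ∖ Q = {8, 9}
R ∪ S = {2, 3, 5, 6, 8, 9, 11, 12}
(R ∪ S) ∩ S = {2, 6, 8, 11}
((R ∪ S) ∩ S) ∪ P = {1, 2, 6, 7, 8, 9, 11, 12}
((P Δ S) ∖ Q) ∪ (((R ∪ S) ∩ S) ∪ P) = {1, 2, 6, 7, 8, 9, 11, 12}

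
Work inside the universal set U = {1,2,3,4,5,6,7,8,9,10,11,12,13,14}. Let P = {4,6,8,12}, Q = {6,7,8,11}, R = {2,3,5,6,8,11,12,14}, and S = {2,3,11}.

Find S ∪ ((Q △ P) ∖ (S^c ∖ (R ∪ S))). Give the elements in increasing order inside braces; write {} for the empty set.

Q △ P = {4,7,11,12}
S^c = {1,4,5,6,7,8,9,10,12,13,14}
R ∪ S = {2,3,5,6,8,11,12,14}
S^c ∖ (R ∪ S) = {1,4,7,9,10,13}
(Q △ P) ∖ (S^c ∖ (R ∪ S)) = {11,12}
S ∪ ((Q △ P) ∖ (S^c ∖ (R ∪ S))) = {2,3,11,12}

{2,3,11,12}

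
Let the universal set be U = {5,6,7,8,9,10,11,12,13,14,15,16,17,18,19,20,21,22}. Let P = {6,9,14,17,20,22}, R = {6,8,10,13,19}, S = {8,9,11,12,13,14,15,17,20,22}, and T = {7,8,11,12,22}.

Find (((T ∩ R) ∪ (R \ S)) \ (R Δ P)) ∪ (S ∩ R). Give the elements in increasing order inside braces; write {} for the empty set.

T ∩ R = {8}
R \ S = {6,10,19}
(T ∩ R) ∪ (R \ S) = {6,8,10,19}
R Δ P = {8,9,10,13,14,17,19,20,22}
((T ∩ R) ∪ (R \ S)) \ (R Δ P) = {6}
S ∩ R = {8,13}
(((T ∩ R) ∪ (R \ S)) \ (R Δ P)) ∪ (S ∩ R) = {6,8,13}

{6,8,13}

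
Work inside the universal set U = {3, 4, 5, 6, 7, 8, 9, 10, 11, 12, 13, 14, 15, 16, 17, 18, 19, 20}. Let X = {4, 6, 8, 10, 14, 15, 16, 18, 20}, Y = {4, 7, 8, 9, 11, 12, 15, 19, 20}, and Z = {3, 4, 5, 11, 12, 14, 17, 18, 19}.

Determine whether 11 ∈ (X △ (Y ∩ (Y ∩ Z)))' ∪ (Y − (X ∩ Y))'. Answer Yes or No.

11 ∈ Y and 11 ∈ Z, so 11 ∈ Y ∩ Z
11 ∈ Y and 11 ∈ (Y ∩ Z), so 11 ∈ Y ∩ (Y ∩ Z)
11 ∉ X and 11 ∈ (Y ∩ (Y ∩ Z)), so 11 ∈ X △ (Y ∩ (Y ∩ Z))
11 ∉ (X △ (Y ∩ (Y ∩ Z)))' since 11 ∈ (X △ (Y ∩ (Y ∩ Z)))
11 ∉ X and 11 ∈ Y, so 11 ∉ X ∩ Y
11 ∈ Y and 11 ∉ (X ∩ Y), so 11 ∈ Y − (X ∩ Y)
11 ∉ (Y − (X ∩ Y))' since 11 ∈ (Y − (X ∩ Y))
11 ∉ (X △ (Y ∩ (Y ∩ Z)))' and 11 ∉ (Y − (X ∩ Y))', so 11 ∉ (X △ (Y ∩ (Y ∩ Z)))' ∪ (Y − (X ∩ Y))'

No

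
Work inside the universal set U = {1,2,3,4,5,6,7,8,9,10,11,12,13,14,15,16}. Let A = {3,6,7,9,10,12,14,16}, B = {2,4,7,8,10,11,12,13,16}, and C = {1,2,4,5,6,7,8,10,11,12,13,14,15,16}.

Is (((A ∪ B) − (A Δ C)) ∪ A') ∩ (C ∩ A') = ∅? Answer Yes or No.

No

A ∪ B = {2,3,4,6,7,8,9,10,11,12,13,14,16}
A Δ C = {1,2,3,4,5,8,9,11,13,15}
(A ∪ B) − (A Δ C) = {6,7,10,12,14,16}
A' = {1,2,4,5,8,11,13,15}
((A ∪ B) − (A Δ C)) ∪ A' = {1,2,4,5,6,7,8,10,11,12,13,14,15,16}
C ∩ A' = {1,2,4,5,8,11,13,15}
1 lies in both, so they are not disjoint.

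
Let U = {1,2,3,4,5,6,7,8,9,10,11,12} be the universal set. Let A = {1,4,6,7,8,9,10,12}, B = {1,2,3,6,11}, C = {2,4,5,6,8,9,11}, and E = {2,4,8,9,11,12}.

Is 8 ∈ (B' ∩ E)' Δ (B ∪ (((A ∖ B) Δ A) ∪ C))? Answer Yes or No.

Yes

8 ∉ B, so 8 ∈ B'
8 ∈ B' and 8 ∈ E, so 8 ∈ B' ∩ E
8 ∉ (B' ∩ E)' since 8 ∈ (B' ∩ E)
8 ∈ A and 8 ∉ B, so 8 ∈ A ∖ B
8 ∈ (A ∖ B) and 8 ∈ A, so 8 ∉ (A ∖ B) Δ A
8 ∉ ((A ∖ B) Δ A) and 8 ∈ C, so 8 ∈ ((A ∖ B) Δ A) ∪ C
8 ∉ B and 8 ∈ (((A ∖ B) Δ A) ∪ C), so 8 ∈ B ∪ (((A ∖ B) Δ A) ∪ C)
8 ∉ (B' ∩ E)' and 8 ∈ (B ∪ (((A ∖ B) Δ A) ∪ C)), so 8 ∈ (B' ∩ E)' Δ (B ∪ (((A ∖ B) Δ A) ∪ C))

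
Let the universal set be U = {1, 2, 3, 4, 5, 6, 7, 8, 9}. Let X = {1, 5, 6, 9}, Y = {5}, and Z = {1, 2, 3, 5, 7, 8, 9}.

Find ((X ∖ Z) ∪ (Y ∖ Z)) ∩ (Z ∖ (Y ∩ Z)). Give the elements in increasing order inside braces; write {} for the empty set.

X ∖ Z = {6}
Y ∖ Z = {}
(X ∖ Z) ∪ (Y ∖ Z) = {6}
Y ∩ Z = {5}
Z ∖ (Y ∩ Z) = {1, 2, 3, 7, 8, 9}
((X ∖ Z) ∪ (Y ∖ Z)) ∩ (Z ∖ (Y ∩ Z)) = {}

{}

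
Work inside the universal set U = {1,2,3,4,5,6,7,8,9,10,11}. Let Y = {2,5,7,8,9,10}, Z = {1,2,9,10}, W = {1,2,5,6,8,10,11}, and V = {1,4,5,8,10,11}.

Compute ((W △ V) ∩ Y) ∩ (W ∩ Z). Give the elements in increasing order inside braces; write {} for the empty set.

W △ V = {2,4,6}
(W △ V) ∩ Y = {2}
W ∩ Z = {1,2,10}
((W △ V) ∩ Y) ∩ (W ∩ Z) = {2}

{2}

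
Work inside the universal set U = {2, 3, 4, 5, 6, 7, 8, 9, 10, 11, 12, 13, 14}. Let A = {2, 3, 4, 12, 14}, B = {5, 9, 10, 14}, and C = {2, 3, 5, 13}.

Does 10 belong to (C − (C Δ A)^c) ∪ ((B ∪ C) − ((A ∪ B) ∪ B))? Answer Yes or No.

No

10 ∉ C and 10 ∉ A, so 10 ∉ C Δ A
10 ∈ (C Δ A)^c since 10 ∉ (C Δ A)
10 ∉ C and 10 ∈ (C Δ A)^c, so 10 ∉ C − (C Δ A)^c
10 ∈ B and 10 ∉ C, so 10 ∈ B ∪ C
10 ∉ A and 10 ∈ B, so 10 ∈ A ∪ B
10 ∈ (A ∪ B) and 10 ∈ B, so 10 ∈ (A ∪ B) ∪ B
10 ∈ (B ∪ C) and 10 ∈ ((A ∪ B) ∪ B), so 10 ∉ (B ∪ C) − ((A ∪ B) ∪ B)
10 ∉ (C − (C Δ A)^c) and 10 ∉ ((B ∪ C) − ((A ∪ B) ∪ B)), so 10 ∉ (C − (C Δ A)^c) ∪ ((B ∪ C) − ((A ∪ B) ∪ B))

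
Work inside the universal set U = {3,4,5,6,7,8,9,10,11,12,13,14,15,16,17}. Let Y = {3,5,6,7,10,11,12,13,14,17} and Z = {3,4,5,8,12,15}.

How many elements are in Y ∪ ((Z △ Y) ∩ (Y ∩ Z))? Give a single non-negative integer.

10

Z △ Y = {4,6,7,8,10,11,13,14,15,17}
Y ∩ Z = {3,5,12}
(Z △ Y) ∩ (Y ∩ Z) = {}
Y ∪ ((Z △ Y) ∩ (Y ∩ Z)) = {3,5,6,7,10,11,12,13,14,17}
|Y ∪ ((Z △ Y) ∩ (Y ∩ Z))| = 10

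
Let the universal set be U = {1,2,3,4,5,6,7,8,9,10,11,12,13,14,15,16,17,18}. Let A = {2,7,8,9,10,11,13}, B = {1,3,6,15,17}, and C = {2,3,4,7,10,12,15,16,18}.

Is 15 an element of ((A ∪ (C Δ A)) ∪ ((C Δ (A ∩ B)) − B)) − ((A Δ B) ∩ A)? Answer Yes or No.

Yes

15 ∈ C and 15 ∉ A, so 15 ∈ C Δ A
15 ∉ A and 15 ∈ (C Δ A), so 15 ∈ A ∪ (C Δ A)
15 ∉ A and 15 ∈ B, so 15 ∉ A ∩ B
15 ∈ C and 15 ∉ (A ∩ B), so 15 ∈ C Δ (A ∩ B)
15 ∈ (C Δ (A ∩ B)) and 15 ∈ B, so 15 ∉ (C Δ (A ∩ B)) − B
15 ∈ (A ∪ (C Δ A)) and 15 ∉ ((C Δ (A ∩ B)) − B), so 15 ∈ (A ∪ (C Δ A)) ∪ ((C Δ (A ∩ B)) − B)
15 ∉ A and 15 ∈ B, so 15 ∈ A Δ B
15 ∈ (A Δ B) and 15 ∉ A, so 15 ∉ (A Δ B) ∩ A
15 ∈ ((A ∪ (C Δ A)) ∪ ((C Δ (A ∩ B)) − B)) and 15 ∉ ((A Δ B) ∩ A), so 15 ∈ ((A ∪ (C Δ A)) ∪ ((C Δ (A ∩ B)) − B)) − ((A Δ B) ∩ A)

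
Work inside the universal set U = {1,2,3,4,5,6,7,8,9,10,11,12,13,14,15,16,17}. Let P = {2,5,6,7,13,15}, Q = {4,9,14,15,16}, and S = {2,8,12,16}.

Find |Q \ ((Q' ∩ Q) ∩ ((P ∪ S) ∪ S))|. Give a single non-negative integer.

5

Q' = {1,2,3,5,6,7,8,10,11,12,13,17}
Q' ∩ Q = {}
P ∪ S = {2,5,6,7,8,12,13,15,16}
(P ∪ S) ∪ S = {2,5,6,7,8,12,13,15,16}
(Q' ∩ Q) ∩ ((P ∪ S) ∪ S) = {}
Q \ ((Q' ∩ Q) ∩ ((P ∪ S) ∪ S)) = {4,9,14,15,16}
|Q \ ((Q' ∩ Q) ∩ ((P ∪ S) ∪ S))| = 5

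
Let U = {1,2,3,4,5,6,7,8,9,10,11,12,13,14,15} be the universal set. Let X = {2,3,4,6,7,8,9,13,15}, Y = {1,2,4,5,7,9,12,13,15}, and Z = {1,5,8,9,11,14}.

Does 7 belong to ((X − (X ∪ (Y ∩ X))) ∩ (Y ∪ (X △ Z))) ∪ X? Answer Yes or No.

Yes

7 ∈ Y and 7 ∈ X, so 7 ∈ Y ∩ X
7 ∈ X and 7 ∈ (Y ∩ X), so 7 ∈ X ∪ (Y ∩ X)
7 ∈ X and 7 ∈ (X ∪ (Y ∩ X)), so 7 ∉ X − (X ∪ (Y ∩ X))
7 ∈ X and 7 ∉ Z, so 7 ∈ X △ Z
7 ∈ Y and 7 ∈ (X △ Z), so 7 ∈ Y ∪ (X △ Z)
7 ∉ (X − (X ∪ (Y ∩ X))) and 7 ∈ (Y ∪ (X △ Z)), so 7 ∉ (X − (X ∪ (Y ∩ X))) ∩ (Y ∪ (X △ Z))
7 ∉ ((X − (X ∪ (Y ∩ X))) ∩ (Y ∪ (X △ Z))) and 7 ∈ X, so 7 ∈ ((X − (X ∪ (Y ∩ X))) ∩ (Y ∪ (X △ Z))) ∪ X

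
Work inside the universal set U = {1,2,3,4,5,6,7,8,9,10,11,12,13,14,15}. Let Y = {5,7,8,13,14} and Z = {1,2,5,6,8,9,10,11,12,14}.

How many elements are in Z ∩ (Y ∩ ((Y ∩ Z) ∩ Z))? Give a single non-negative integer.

Y ∩ Z = {5,8,14}
(Y ∩ Z) ∩ Z = {5,8,14}
Y ∩ ((Y ∩ Z) ∩ Z) = {5,8,14}
Z ∩ (Y ∩ ((Y ∩ Z) ∩ Z)) = {5,8,14}
|Z ∩ (Y ∩ ((Y ∩ Z) ∩ Z))| = 3

3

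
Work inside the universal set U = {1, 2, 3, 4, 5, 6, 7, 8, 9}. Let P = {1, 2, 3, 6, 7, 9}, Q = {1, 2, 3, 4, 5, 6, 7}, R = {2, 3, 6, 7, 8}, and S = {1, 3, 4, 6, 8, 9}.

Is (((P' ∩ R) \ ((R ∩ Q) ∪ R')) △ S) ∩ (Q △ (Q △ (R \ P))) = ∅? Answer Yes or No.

P' = {4, 5, 8}
P' ∩ R = {8}
R ∩ Q = {2, 3, 6, 7}
R' = {1, 4, 5, 9}
(R ∩ Q) ∪ R' = {1, 2, 3, 4, 5, 6, 7, 9}
(P' ∩ R) \ ((R ∩ Q) ∪ R') = {8}
((P' ∩ R) \ ((R ∩ Q) ∪ R')) △ S = {1, 3, 4, 6, 9}
R \ P = {8}
Q △ (R \ P) = {1, 2, 3, 4, 5, 6, 7, 8}
Q △ (Q △ (R \ P)) = {8}
{1, 3, 4, 6, 9} and {8} share no elements.

Yes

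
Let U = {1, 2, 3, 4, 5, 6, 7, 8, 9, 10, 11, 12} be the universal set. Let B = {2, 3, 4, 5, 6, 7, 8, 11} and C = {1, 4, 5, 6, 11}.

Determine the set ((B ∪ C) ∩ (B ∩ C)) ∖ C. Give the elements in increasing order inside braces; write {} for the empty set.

{}

B ∪ C = {1, 2, 3, 4, 5, 6, 7, 8, 11}
B ∩ C = {4, 5, 6, 11}
(B ∪ C) ∩ (B ∩ C) = {4, 5, 6, 11}
((B ∪ C) ∩ (B ∩ C)) ∖ C = {}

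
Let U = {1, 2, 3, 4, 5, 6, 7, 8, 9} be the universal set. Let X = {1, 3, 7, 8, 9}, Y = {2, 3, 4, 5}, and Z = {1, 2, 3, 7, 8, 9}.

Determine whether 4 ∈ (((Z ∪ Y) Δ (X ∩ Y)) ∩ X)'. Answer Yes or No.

4 ∉ Z and 4 ∈ Y, so 4 ∈ Z ∪ Y
4 ∉ X and 4 ∈ Y, so 4 ∉ X ∩ Y
4 ∈ (Z ∪ Y) and 4 ∉ (X ∩ Y), so 4 ∈ (Z ∪ Y) Δ (X ∩ Y)
4 ∈ ((Z ∪ Y) Δ (X ∩ Y)) and 4 ∉ X, so 4 ∉ ((Z ∪ Y) Δ (X ∩ Y)) ∩ X
4 ∈ (((Z ∪ Y) Δ (X ∩ Y)) ∩ X)' since 4 ∉ (((Z ∪ Y) Δ (X ∩ Y)) ∩ X)

Yes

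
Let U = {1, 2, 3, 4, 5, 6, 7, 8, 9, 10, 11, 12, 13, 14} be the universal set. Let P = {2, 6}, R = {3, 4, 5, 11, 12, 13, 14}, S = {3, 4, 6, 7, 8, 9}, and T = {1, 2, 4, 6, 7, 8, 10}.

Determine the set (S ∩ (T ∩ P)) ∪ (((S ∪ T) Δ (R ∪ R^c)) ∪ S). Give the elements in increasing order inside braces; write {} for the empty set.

T ∩ P = {2, 6}
S ∩ (T ∩ P) = {6}
S ∪ T = {1, 2, 3, 4, 6, 7, 8, 9, 10}
R^c = {1, 2, 6, 7, 8, 9, 10}
R ∪ R^c = {1, 2, 3, 4, 5, 6, 7, 8, 9, 10, 11, 12, 13, 14}
(S ∪ T) Δ (R ∪ R^c) = {5, 11, 12, 13, 14}
((S ∪ T) Δ (R ∪ R^c)) ∪ S = {3, 4, 5, 6, 7, 8, 9, 11, 12, 13, 14}
(S ∩ (T ∩ P)) ∪ (((S ∪ T) Δ (R ∪ R^c)) ∪ S) = {3, 4, 5, 6, 7, 8, 9, 11, 12, 13, 14}

{3, 4, 5, 6, 7, 8, 9, 11, 12, 13, 14}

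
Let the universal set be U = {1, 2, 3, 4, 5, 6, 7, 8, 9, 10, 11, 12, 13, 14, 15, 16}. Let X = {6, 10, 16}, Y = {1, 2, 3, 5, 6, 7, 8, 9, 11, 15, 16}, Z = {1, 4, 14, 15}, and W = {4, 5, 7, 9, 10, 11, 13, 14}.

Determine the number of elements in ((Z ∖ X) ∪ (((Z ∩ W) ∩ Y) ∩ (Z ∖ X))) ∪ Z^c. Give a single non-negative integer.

Z ∖ X = {1, 4, 14, 15}
Z ∩ W = {4, 14}
(Z ∩ W) ∩ Y = {}
((Z ∩ W) ∩ Y) ∩ (Z ∖ X) = {}
(Z ∖ X) ∪ (((Z ∩ W) ∩ Y) ∩ (Z ∖ X)) = {1, 4, 14, 15}
Z^c = {2, 3, 5, 6, 7, 8, 9, 10, 11, 12, 13, 16}
((Z ∖ X) ∪ (((Z ∩ W) ∩ Y) ∩ (Z ∖ X))) ∪ Z^c = {1, 2, 3, 4, 5, 6, 7, 8, 9, 10, 11, 12, 13, 14, 15, 16}
|((Z ∖ X) ∪ (((Z ∩ W) ∩ Y) ∩ (Z ∖ X))) ∪ Z^c| = 16

16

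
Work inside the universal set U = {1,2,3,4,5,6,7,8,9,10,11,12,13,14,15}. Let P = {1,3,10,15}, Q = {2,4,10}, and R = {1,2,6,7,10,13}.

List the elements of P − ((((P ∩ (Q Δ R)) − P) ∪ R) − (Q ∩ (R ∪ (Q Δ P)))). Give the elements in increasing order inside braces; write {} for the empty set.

Q Δ R = {1,4,6,7,13}
P ∩ (Q Δ R) = {1}
(P ∩ (Q Δ R)) − P = {}
((P ∩ (Q Δ R)) − P) ∪ R = {1,2,6,7,10,13}
Q Δ P = {1,2,3,4,15}
R ∪ (Q Δ P) = {1,2,3,4,6,7,10,13,15}
Q ∩ (R ∪ (Q Δ P)) = {2,4,10}
(((P ∩ (Q Δ R)) − P) ∪ R) − (Q ∩ (R ∪ (Q Δ P))) = {1,6,7,13}
P − ((((P ∩ (Q Δ R)) − P) ∪ R) − (Q ∩ (R ∪ (Q Δ P)))) = {3,10,15}

{3,10,15}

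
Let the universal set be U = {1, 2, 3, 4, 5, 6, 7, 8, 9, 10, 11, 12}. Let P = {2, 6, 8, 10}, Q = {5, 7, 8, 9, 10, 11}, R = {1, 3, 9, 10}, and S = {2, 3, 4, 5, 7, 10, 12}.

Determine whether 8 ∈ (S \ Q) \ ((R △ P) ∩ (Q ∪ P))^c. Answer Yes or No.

No

8 ∉ S and 8 ∈ Q, so 8 ∉ S \ Q
8 ∉ R and 8 ∈ P, so 8 ∈ R △ P
8 ∈ Q and 8 ∈ P, so 8 ∈ Q ∪ P
8 ∈ (R △ P) and 8 ∈ (Q ∪ P), so 8 ∈ (R △ P) ∩ (Q ∪ P)
8 ∉ ((R △ P) ∩ (Q ∪ P))^c since 8 ∈ ((R △ P) ∩ (Q ∪ P))
8 ∉ (S \ Q) and 8 ∉ ((R △ P) ∩ (Q ∪ P))^c, so 8 ∉ (S \ Q) \ ((R △ P) ∩ (Q ∪ P))^c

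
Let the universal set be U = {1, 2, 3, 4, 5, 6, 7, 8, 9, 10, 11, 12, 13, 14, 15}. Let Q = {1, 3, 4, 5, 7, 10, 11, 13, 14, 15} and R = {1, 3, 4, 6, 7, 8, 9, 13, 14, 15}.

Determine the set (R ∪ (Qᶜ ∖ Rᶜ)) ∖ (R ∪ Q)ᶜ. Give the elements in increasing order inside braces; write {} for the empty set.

{1, 3, 4, 6, 7, 8, 9, 13, 14, 15}

Qᶜ = {2, 6, 8, 9, 12}
Rᶜ = {2, 5, 10, 11, 12}
Qᶜ ∖ Rᶜ = {6, 8, 9}
R ∪ (Qᶜ ∖ Rᶜ) = {1, 3, 4, 6, 7, 8, 9, 13, 14, 15}
R ∪ Q = {1, 3, 4, 5, 6, 7, 8, 9, 10, 11, 13, 14, 15}
(R ∪ Q)ᶜ = {2, 12}
(R ∪ (Qᶜ ∖ Rᶜ)) ∖ (R ∪ Q)ᶜ = {1, 3, 4, 6, 7, 8, 9, 13, 14, 15}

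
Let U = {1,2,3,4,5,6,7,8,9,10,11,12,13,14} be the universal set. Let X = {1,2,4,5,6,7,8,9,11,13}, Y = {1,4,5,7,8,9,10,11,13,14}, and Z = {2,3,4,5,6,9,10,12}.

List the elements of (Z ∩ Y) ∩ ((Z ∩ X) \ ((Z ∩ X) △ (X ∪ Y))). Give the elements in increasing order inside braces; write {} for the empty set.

Z ∩ Y = {4,5,9,10}
Z ∩ X = {2,4,5,6,9}
X ∪ Y = {1,2,4,5,6,7,8,9,10,11,13,14}
(Z ∩ X) △ (X ∪ Y) = {1,7,8,10,11,13,14}
(Z ∩ X) \ ((Z ∩ X) △ (X ∪ Y)) = {2,4,5,6,9}
(Z ∩ Y) ∩ ((Z ∩ X) \ ((Z ∩ X) △ (X ∪ Y))) = {4,5,9}

{4,5,9}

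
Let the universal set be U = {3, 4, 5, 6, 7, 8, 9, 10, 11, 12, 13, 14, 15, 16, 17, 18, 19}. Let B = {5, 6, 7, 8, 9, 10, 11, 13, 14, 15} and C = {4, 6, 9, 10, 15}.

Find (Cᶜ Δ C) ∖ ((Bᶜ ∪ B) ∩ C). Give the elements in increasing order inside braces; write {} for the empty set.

{3, 5, 7, 8, 11, 12, 13, 14, 16, 17, 18, 19}

Cᶜ = {3, 5, 7, 8, 11, 12, 13, 14, 16, 17, 18, 19}
Cᶜ Δ C = {3, 4, 5, 6, 7, 8, 9, 10, 11, 12, 13, 14, 15, 16, 17, 18, 19}
Bᶜ = {3, 4, 12, 16, 17, 18, 19}
Bᶜ ∪ B = {3, 4, 5, 6, 7, 8, 9, 10, 11, 12, 13, 14, 15, 16, 17, 18, 19}
(Bᶜ ∪ B) ∩ C = {4, 6, 9, 10, 15}
(Cᶜ Δ C) ∖ ((Bᶜ ∪ B) ∩ C) = {3, 5, 7, 8, 11, 12, 13, 14, 16, 17, 18, 19}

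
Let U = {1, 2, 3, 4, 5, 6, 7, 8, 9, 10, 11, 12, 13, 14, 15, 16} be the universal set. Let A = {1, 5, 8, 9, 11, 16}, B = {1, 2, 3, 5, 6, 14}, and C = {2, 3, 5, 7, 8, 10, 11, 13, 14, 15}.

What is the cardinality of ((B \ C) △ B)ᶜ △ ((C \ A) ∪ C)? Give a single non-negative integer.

10

B \ C = {1, 6}
(B \ C) △ B = {2, 3, 5, 14}
((B \ C) △ B)ᶜ = {1, 4, 6, 7, 8, 9, 10, 11, 12, 13, 15, 16}
C \ A = {2, 3, 7, 10, 13, 14, 15}
(C \ A) ∪ C = {2, 3, 5, 7, 8, 10, 11, 13, 14, 15}
((B \ C) △ B)ᶜ △ ((C \ A) ∪ C) = {1, 2, 3, 4, 5, 6, 9, 12, 14, 16}
|((B \ C) △ B)ᶜ △ ((C \ A) ∪ C)| = 10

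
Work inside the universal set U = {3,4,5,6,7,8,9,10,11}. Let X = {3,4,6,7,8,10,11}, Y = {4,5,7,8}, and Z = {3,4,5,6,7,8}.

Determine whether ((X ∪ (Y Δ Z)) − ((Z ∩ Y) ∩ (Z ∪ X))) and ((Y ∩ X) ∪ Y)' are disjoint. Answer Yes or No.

Y Δ Z = {3,6}
X ∪ (Y Δ Z) = {3,4,6,7,8,10,11}
Z ∩ Y = {4,5,7,8}
Z ∪ X = {3,4,5,6,7,8,10,11}
(Z ∩ Y) ∩ (Z ∪ X) = {4,5,7,8}
(X ∪ (Y Δ Z)) − ((Z ∩ Y) ∩ (Z ∪ X)) = {3,6,10,11}
Y ∩ X = {4,7,8}
(Y ∩ X) ∪ Y = {4,5,7,8}
((Y ∩ X) ∪ Y)' = {3,6,9,10,11}
3 lies in both, so they are not disjoint.

No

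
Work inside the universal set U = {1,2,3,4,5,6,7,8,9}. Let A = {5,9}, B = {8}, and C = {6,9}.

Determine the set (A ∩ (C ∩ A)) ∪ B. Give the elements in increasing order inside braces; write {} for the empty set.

C ∩ A = {9}
A ∩ (C ∩ A) = {9}
(A ∩ (C ∩ A)) ∪ B = {8,9}

{8,9}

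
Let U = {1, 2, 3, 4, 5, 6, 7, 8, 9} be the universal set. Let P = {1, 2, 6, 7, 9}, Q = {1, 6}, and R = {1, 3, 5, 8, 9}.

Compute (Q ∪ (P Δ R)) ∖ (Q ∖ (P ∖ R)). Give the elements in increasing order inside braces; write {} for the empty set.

{2, 3, 5, 6, 7, 8}

P Δ R = {2, 3, 5, 6, 7, 8}
Q ∪ (P Δ R) = {1, 2, 3, 5, 6, 7, 8}
P ∖ R = {2, 6, 7}
Q ∖ (P ∖ R) = {1}
(Q ∪ (P Δ R)) ∖ (Q ∖ (P ∖ R)) = {2, 3, 5, 6, 7, 8}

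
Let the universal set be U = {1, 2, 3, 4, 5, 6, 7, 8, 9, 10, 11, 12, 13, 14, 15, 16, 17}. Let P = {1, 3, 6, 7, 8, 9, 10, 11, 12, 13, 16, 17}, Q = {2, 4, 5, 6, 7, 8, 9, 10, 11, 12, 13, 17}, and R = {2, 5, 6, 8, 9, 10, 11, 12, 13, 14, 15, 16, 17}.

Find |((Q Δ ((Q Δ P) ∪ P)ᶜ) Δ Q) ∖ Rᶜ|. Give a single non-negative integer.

Q Δ P = {1, 2, 3, 4, 5, 16}
(Q Δ P) ∪ P = {1, 2, 3, 4, 5, 6, 7, 8, 9, 10, 11, 12, 13, 16, 17}
((Q Δ P) ∪ P)ᶜ = {14, 15}
Q Δ ((Q Δ P) ∪ P)ᶜ = {2, 4, 5, 6, 7, 8, 9, 10, 11, 12, 13, 14, 15, 17}
(Q Δ ((Q Δ P) ∪ P)ᶜ) Δ Q = {14, 15}
Rᶜ = {1, 3, 4, 7}
((Q Δ ((Q Δ P) ∪ P)ᶜ) Δ Q) ∖ Rᶜ = {14, 15}
|((Q Δ ((Q Δ P) ∪ P)ᶜ) Δ Q) ∖ Rᶜ| = 2

2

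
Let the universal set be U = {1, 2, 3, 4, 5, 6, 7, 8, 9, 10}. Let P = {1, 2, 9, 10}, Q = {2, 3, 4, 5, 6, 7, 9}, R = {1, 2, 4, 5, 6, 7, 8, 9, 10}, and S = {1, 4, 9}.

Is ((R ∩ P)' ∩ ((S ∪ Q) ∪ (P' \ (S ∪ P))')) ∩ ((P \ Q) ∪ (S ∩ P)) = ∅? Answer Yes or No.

Yes

R ∩ P = {1, 2, 9, 10}
(R ∩ P)' = {3, 4, 5, 6, 7, 8}
S ∪ Q = {1, 2, 3, 4, 5, 6, 7, 9}
P' = {3, 4, 5, 6, 7, 8}
S ∪ P = {1, 2, 4, 9, 10}
P' \ (S ∪ P) = {3, 5, 6, 7, 8}
(P' \ (S ∪ P))' = {1, 2, 4, 9, 10}
(S ∪ Q) ∪ (P' \ (S ∪ P))' = {1, 2, 3, 4, 5, 6, 7, 9, 10}
(R ∩ P)' ∩ ((S ∪ Q) ∪ (P' \ (S ∪ P))') = {3, 4, 5, 6, 7}
P \ Q = {1, 10}
S ∩ P = {1, 9}
(P \ Q) ∪ (S ∩ P) = {1, 9, 10}
{3, 4, 5, 6, 7} and {1, 9, 10} share no elements.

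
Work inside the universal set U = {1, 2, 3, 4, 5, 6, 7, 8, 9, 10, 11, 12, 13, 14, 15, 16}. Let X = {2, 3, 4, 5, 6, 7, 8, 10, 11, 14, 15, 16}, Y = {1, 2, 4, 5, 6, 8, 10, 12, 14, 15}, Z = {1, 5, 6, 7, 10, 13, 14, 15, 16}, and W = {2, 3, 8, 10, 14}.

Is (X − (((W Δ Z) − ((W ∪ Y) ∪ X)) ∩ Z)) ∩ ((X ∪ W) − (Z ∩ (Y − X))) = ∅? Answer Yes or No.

No

W Δ Z = {1, 2, 3, 5, 6, 7, 8, 13, 15, 16}
W ∪ Y = {1, 2, 3, 4, 5, 6, 8, 10, 12, 14, 15}
(W ∪ Y) ∪ X = {1, 2, 3, 4, 5, 6, 7, 8, 10, 11, 12, 14, 15, 16}
(W Δ Z) − ((W ∪ Y) ∪ X) = {13}
((W Δ Z) − ((W ∪ Y) ∪ X)) ∩ Z = {13}
X − (((W Δ Z) − ((W ∪ Y) ∪ X)) ∩ Z) = {2, 3, 4, 5, 6, 7, 8, 10, 11, 14, 15, 16}
X ∪ W = {2, 3, 4, 5, 6, 7, 8, 10, 11, 14, 15, 16}
Y − X = {1, 12}
Z ∩ (Y − X) = {1}
(X ∪ W) − (Z ∩ (Y − X)) = {2, 3, 4, 5, 6, 7, 8, 10, 11, 14, 15, 16}
2 lies in both, so they are not disjoint.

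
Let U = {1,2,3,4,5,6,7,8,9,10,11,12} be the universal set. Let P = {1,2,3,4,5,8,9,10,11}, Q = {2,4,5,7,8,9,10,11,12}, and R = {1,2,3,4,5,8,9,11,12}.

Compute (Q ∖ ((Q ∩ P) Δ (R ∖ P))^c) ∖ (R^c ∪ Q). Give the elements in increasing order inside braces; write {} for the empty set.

Q ∩ P = {2,4,5,8,9,10,11}
R ∖ P = {12}
(Q ∩ P) Δ (R ∖ P) = {2,4,5,8,9,10,11,12}
((Q ∩ P) Δ (R ∖ P))^c = {1,3,6,7}
Q ∖ ((Q ∩ P) Δ (R ∖ P))^c = {2,4,5,8,9,10,11,12}
R^c = {6,7,10}
R^c ∪ Q = {2,4,5,6,7,8,9,10,11,12}
(Q ∖ ((Q ∩ P) Δ (R ∖ P))^c) ∖ (R^c ∪ Q) = {}

{}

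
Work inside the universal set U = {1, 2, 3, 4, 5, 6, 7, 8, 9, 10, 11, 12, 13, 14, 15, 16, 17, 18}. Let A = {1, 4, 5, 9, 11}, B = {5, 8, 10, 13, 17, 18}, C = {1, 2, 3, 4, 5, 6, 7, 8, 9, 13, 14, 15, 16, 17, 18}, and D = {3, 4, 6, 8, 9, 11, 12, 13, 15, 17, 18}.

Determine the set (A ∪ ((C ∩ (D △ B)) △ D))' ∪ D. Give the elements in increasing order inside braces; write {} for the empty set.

{2, 3, 4, 6, 7, 8, 9, 10, 11, 12, 13, 14, 15, 16, 17, 18}

D △ B = {3, 4, 5, 6, 9, 10, 11, 12, 15}
C ∩ (D △ B) = {3, 4, 5, 6, 9, 15}
(C ∩ (D △ B)) △ D = {5, 8, 11, 12, 13, 17, 18}
A ∪ ((C ∩ (D △ B)) △ D) = {1, 4, 5, 8, 9, 11, 12, 13, 17, 18}
(A ∪ ((C ∩ (D △ B)) △ D))' = {2, 3, 6, 7, 10, 14, 15, 16}
(A ∪ ((C ∩ (D △ B)) △ D))' ∪ D = {2, 3, 4, 6, 7, 8, 9, 10, 11, 12, 13, 14, 15, 16, 17, 18}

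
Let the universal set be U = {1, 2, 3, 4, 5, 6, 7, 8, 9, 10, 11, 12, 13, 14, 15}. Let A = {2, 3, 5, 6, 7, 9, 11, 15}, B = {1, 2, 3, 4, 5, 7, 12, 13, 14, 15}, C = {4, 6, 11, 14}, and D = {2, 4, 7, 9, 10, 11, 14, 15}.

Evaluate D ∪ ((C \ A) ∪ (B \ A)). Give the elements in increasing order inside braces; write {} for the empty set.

{1, 2, 4, 7, 9, 10, 11, 12, 13, 14, 15}

C \ A = {4, 14}
B \ A = {1, 4, 12, 13, 14}
(C \ A) ∪ (B \ A) = {1, 4, 12, 13, 14}
D ∪ ((C \ A) ∪ (B \ A)) = {1, 2, 4, 7, 9, 10, 11, 12, 13, 14, 15}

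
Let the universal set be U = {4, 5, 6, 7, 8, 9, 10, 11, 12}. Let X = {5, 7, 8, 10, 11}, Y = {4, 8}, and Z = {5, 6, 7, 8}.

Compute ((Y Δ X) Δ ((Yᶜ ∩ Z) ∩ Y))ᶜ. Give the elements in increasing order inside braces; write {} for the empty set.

Y Δ X = {4, 5, 7, 10, 11}
Yᶜ = {5, 6, 7, 9, 10, 11, 12}
Yᶜ ∩ Z = {5, 6, 7}
(Yᶜ ∩ Z) ∩ Y = {}
(Y Δ X) Δ ((Yᶜ ∩ Z) ∩ Y) = {4, 5, 7, 10, 11}
((Y Δ X) Δ ((Yᶜ ∩ Z) ∩ Y))ᶜ = {6, 8, 9, 12}

{6, 8, 9, 12}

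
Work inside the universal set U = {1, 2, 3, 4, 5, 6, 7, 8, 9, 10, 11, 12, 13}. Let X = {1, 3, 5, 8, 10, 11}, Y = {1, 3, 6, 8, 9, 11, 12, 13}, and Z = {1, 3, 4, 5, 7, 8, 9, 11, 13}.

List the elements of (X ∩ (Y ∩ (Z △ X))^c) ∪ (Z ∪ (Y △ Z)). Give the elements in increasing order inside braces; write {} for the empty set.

Z △ X = {4, 7, 9, 10, 13}
Y ∩ (Z △ X) = {9, 13}
(Y ∩ (Z △ X))^c = {1, 2, 3, 4, 5, 6, 7, 8, 10, 11, 12}
X ∩ (Y ∩ (Z △ X))^c = {1, 3, 5, 8, 10, 11}
Y △ Z = {4, 5, 6, 7, 12}
Z ∪ (Y △ Z) = {1, 3, 4, 5, 6, 7, 8, 9, 11, 12, 13}
(X ∩ (Y ∩ (Z △ X))^c) ∪ (Z ∪ (Y △ Z)) = {1, 3, 4, 5, 6, 7, 8, 9, 10, 11, 12, 13}

{1, 3, 4, 5, 6, 7, 8, 9, 10, 11, 12, 13}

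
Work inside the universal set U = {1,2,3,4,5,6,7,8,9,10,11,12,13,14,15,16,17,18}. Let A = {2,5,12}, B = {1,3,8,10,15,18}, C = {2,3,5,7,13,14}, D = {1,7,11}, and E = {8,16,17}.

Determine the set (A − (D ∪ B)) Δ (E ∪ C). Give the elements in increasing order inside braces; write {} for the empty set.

D ∪ B = {1,3,7,8,10,11,15,18}
A − (D ∪ B) = {2,5,12}
E ∪ C = {2,3,5,7,8,13,14,16,17}
(A − (D ∪ B)) Δ (E ∪ C) = {3,7,8,12,13,14,16,17}

{3,7,8,12,13,14,16,17}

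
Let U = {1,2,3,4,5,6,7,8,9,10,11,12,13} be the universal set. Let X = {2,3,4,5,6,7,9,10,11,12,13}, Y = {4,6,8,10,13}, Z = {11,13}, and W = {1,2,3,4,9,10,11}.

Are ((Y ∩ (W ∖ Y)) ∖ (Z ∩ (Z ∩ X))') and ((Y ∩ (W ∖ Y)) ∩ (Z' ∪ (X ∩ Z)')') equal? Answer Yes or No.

W ∖ Y = {1,2,3,9,11}
Y ∩ (W ∖ Y) = {}
Z ∩ X = {11,13}
Z ∩ (Z ∩ X) = {11,13}
(Z ∩ (Z ∩ X))' = {1,2,3,4,5,6,7,8,9,10,12}
(Y ∩ (W ∖ Y)) ∖ (Z ∩ (Z ∩ X))' = {}
Z' = {1,2,3,4,5,6,7,8,9,10,12}
X ∩ Z = {11,13}
(X ∩ Z)' = {1,2,3,4,5,6,7,8,9,10,12}
Z' ∪ (X ∩ Z)' = {1,2,3,4,5,6,7,8,9,10,12}
(Z' ∪ (X ∩ Z)')' = {11,13}
(Y ∩ (W ∖ Y)) ∩ (Z' ∪ (X ∩ Z)')' = {}
Both equal {}, so (Y ∩ (W ∖ Y)) ∖ (Z ∩ (Z ∩ X))' = (Y ∩ (W ∖ Y)) ∩ (Z' ∪ (X ∩ Z)')'.

Yes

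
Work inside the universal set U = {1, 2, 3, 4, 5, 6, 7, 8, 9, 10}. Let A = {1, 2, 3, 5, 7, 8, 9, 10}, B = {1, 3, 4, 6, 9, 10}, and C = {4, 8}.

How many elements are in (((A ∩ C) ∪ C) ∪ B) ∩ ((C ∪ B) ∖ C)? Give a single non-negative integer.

A ∩ C = {8}
(A ∩ C) ∪ C = {4, 8}
((A ∩ C) ∪ C) ∪ B = {1, 3, 4, 6, 8, 9, 10}
C ∪ B = {1, 3, 4, 6, 8, 9, 10}
(C ∪ B) ∖ C = {1, 3, 6, 9, 10}
(((A ∩ C) ∪ C) ∪ B) ∩ ((C ∪ B) ∖ C) = {1, 3, 6, 9, 10}
|(((A ∩ C) ∪ C) ∪ B) ∩ ((C ∪ B) ∖ C)| = 5

5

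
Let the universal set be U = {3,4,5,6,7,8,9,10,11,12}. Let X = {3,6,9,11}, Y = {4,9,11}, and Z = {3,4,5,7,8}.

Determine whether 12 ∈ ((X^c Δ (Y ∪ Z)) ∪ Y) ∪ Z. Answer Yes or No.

Yes

12 ∉ X, so 12 ∈ X^c
12 ∉ Y and 12 ∉ Z, so 12 ∉ Y ∪ Z
12 ∈ X^c and 12 ∉ (Y ∪ Z), so 12 ∈ X^c Δ (Y ∪ Z)
12 ∈ (X^c Δ (Y ∪ Z)) and 12 ∉ Y, so 12 ∈ (X^c Δ (Y ∪ Z)) ∪ Y
12 ∈ ((X^c Δ (Y ∪ Z)) ∪ Y) and 12 ∉ Z, so 12 ∈ ((X^c Δ (Y ∪ Z)) ∪ Y) ∪ Z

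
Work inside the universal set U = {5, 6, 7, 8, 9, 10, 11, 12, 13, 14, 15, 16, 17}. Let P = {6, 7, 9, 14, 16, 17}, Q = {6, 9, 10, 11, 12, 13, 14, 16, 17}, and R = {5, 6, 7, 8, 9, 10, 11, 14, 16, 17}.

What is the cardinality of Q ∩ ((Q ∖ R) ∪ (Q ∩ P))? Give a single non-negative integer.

7

Q ∖ R = {12, 13}
Q ∩ P = {6, 9, 14, 16, 17}
(Q ∖ R) ∪ (Q ∩ P) = {6, 9, 12, 13, 14, 16, 17}
Q ∩ ((Q ∖ R) ∪ (Q ∩ P)) = {6, 9, 12, 13, 14, 16, 17}
|Q ∩ ((Q ∖ R) ∪ (Q ∩ P))| = 7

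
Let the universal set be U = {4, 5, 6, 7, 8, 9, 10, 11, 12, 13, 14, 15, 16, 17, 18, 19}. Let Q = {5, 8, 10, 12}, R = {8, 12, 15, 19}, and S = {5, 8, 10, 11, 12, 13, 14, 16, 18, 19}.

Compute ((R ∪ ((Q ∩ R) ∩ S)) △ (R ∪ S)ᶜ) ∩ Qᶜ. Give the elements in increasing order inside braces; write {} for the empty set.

{4, 6, 7, 9, 15, 17, 19}

Q ∩ R = {8, 12}
(Q ∩ R) ∩ S = {8, 12}
R ∪ ((Q ∩ R) ∩ S) = {8, 12, 15, 19}
R ∪ S = {5, 8, 10, 11, 12, 13, 14, 15, 16, 18, 19}
(R ∪ S)ᶜ = {4, 6, 7, 9, 17}
(R ∪ ((Q ∩ R) ∩ S)) △ (R ∪ S)ᶜ = {4, 6, 7, 8, 9, 12, 15, 17, 19}
Qᶜ = {4, 6, 7, 9, 11, 13, 14, 15, 16, 17, 18, 19}
((R ∪ ((Q ∩ R) ∩ S)) △ (R ∪ S)ᶜ) ∩ Qᶜ = {4, 6, 7, 9, 15, 17, 19}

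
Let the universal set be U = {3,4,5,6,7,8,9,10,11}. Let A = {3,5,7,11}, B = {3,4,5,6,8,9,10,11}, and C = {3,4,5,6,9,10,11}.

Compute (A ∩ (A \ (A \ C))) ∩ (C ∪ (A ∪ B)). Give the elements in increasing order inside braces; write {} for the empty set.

{3,5,11}

A \ C = {7}
A \ (A \ C) = {3,5,11}
A ∩ (A \ (A \ C)) = {3,5,11}
A ∪ B = {3,4,5,6,7,8,9,10,11}
C ∪ (A ∪ B) = {3,4,5,6,7,8,9,10,11}
(A ∩ (A \ (A \ C))) ∩ (C ∪ (A ∪ B)) = {3,5,11}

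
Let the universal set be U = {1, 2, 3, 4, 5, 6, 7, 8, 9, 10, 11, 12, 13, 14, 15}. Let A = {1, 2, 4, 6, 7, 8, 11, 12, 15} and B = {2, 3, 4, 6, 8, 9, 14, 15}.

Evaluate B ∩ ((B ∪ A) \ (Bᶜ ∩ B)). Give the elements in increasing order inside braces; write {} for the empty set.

B ∪ A = {1, 2, 3, 4, 6, 7, 8, 9, 11, 12, 14, 15}
Bᶜ = {1, 5, 7, 10, 11, 12, 13}
Bᶜ ∩ B = {}
(B ∪ A) \ (Bᶜ ∩ B) = {1, 2, 3, 4, 6, 7, 8, 9, 11, 12, 14, 15}
B ∩ ((B ∪ A) \ (Bᶜ ∩ B)) = {2, 3, 4, 6, 8, 9, 14, 15}

{2, 3, 4, 6, 8, 9, 14, 15}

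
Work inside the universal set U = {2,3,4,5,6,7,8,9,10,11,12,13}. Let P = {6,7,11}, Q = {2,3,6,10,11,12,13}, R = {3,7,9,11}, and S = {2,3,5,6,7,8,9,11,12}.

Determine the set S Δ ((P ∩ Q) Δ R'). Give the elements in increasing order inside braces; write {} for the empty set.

{3,4,6,7,9,10,13}

P ∩ Q = {6,11}
R' = {2,4,5,6,8,10,12,13}
(P ∩ Q) Δ R' = {2,4,5,8,10,11,12,13}
S Δ ((P ∩ Q) Δ R') = {3,4,6,7,9,10,13}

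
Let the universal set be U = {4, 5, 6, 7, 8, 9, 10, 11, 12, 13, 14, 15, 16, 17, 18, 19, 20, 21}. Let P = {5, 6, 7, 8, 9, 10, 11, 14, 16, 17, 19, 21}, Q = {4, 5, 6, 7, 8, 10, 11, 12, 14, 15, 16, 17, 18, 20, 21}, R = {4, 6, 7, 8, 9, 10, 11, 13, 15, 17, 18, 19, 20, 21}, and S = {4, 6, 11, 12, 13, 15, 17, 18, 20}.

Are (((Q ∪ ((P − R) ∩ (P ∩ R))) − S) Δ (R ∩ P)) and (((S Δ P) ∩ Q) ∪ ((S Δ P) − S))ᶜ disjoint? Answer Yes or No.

No

P − R = {5, 14, 16}
P ∩ R = {6, 7, 8, 9, 10, 11, 17, 19, 21}
(P − R) ∩ (P ∩ R) = {}
Q ∪ ((P − R) ∩ (P ∩ R)) = {4, 5, 6, 7, 8, 10, 11, 12, 14, 15, 16, 17, 18, 20, 21}
(Q ∪ ((P − R) ∩ (P ∩ R))) − S = {5, 7, 8, 10, 14, 16, 21}
R ∩ P = {6, 7, 8, 9, 10, 11, 17, 19, 21}
((Q ∪ ((P − R) ∩ (P ∩ R))) − S) Δ (R ∩ P) = {5, 6, 9, 11, 14, 16, 17, 19}
S Δ P = {4, 5, 7, 8, 9, 10, 12, 13, 14, 15, 16, 18, 19, 20, 21}
(S Δ P) ∩ Q = {4, 5, 7, 8, 10, 12, 14, 15, 16, 18, 20, 21}
(S Δ P) − S = {5, 7, 8, 9, 10, 14, 16, 19, 21}
((S Δ P) ∩ Q) ∪ ((S Δ P) − S) = {4, 5, 7, 8, 9, 10, 12, 14, 15, 16, 18, 19, 20, 21}
(((S Δ P) ∩ Q) ∪ ((S Δ P) − S))ᶜ = {6, 11, 13, 17}
6 lies in both, so they are not disjoint.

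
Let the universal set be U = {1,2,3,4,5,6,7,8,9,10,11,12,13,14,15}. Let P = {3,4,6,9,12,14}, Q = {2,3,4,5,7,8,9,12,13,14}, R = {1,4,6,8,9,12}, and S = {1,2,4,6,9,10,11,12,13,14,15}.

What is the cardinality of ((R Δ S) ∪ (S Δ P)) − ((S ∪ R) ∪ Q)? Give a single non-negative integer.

R Δ S = {2,8,10,11,13,14,15}
S Δ P = {1,2,3,10,11,13,15}
(R Δ S) ∪ (S Δ P) = {1,2,3,8,10,11,13,14,15}
S ∪ R = {1,2,4,6,8,9,10,11,12,13,14,15}
(S ∪ R) ∪ Q = {1,2,3,4,5,6,7,8,9,10,11,12,13,14,15}
((R Δ S) ∪ (S Δ P)) − ((S ∪ R) ∪ Q) = {}
|((R Δ S) ∪ (S Δ P)) − ((S ∪ R) ∪ Q)| = 0

0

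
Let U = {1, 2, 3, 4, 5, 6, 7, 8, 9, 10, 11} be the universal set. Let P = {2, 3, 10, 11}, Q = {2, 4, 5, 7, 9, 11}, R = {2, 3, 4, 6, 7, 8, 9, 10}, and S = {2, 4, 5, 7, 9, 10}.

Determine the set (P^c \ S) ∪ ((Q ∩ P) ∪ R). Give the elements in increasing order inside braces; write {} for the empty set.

P^c = {1, 4, 5, 6, 7, 8, 9}
P^c \ S = {1, 6, 8}
Q ∩ P = {2, 11}
(Q ∩ P) ∪ R = {2, 3, 4, 6, 7, 8, 9, 10, 11}
(P^c \ S) ∪ ((Q ∩ P) ∪ R) = {1, 2, 3, 4, 6, 7, 8, 9, 10, 11}

{1, 2, 3, 4, 6, 7, 8, 9, 10, 11}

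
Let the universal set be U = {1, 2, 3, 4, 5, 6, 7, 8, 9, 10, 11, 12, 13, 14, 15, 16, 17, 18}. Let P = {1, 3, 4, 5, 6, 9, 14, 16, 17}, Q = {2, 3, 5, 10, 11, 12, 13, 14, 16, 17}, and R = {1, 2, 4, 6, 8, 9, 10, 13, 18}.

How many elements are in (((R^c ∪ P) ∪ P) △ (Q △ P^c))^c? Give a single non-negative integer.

10

R^c = {3, 5, 7, 11, 12, 14, 15, 16, 17}
R^c ∪ P = {1, 3, 4, 5, 6, 7, 9, 11, 12, 14, 15, 16, 17}
(R^c ∪ P) ∪ P = {1, 3, 4, 5, 6, 7, 9, 11, 12, 14, 15, 16, 17}
P^c = {2, 7, 8, 10, 11, 12, 13, 15, 18}
Q △ P^c = {3, 5, 7, 8, 14, 15, 16, 17, 18}
((R^c ∪ P) ∪ P) △ (Q △ P^c) = {1, 4, 6, 8, 9, 11, 12, 18}
(((R^c ∪ P) ∪ P) △ (Q △ P^c))^c = {2, 3, 5, 7, 10, 13, 14, 15, 16, 17}
|(((R^c ∪ P) ∪ P) △ (Q △ P^c))^c| = 10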